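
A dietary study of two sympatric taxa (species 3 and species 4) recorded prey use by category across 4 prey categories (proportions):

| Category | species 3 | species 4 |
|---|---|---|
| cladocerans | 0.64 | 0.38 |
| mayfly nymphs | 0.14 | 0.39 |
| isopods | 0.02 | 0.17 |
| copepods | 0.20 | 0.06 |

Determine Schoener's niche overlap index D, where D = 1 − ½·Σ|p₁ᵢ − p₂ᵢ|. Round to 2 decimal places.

Σ|p₁ᵢ − p₂ᵢ| = 0.26 + 0.25 + 0.15 + 0.14 = 0.80
D = 1 − ½ × 0.80 = 1 − 0.400 = 0.6000

0.60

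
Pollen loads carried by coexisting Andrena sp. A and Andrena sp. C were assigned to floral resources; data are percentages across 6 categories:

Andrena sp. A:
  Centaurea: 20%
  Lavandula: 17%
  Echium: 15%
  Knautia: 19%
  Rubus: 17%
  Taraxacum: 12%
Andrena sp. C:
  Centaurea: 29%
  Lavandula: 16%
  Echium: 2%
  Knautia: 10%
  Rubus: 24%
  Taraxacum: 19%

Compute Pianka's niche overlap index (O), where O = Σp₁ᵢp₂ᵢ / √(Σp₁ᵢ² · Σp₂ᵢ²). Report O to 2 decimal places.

0.89

Convert percentages to proportions (divide by 100).
Σ p₁ᵢp₂ᵢ = 0.0580 + 0.0272 + 0.0030 + 0.0190 + 0.0408 + 0.0228 = 0.1708
Σp_1ᵢ² = 0.20² + 0.17² + 0.15² + 0.19² + 0.17² + 0.12² = 0.0400 + 0.0289 + 0.0225 + 0.0361 + 0.0289 + 0.0144 = 0.1708
Σp_2ᵢ² = 0.29² + 0.16² + 0.02² + 0.10² + 0.24² + 0.19² = 0.0841 + 0.0256 + 0.0004 + 0.0100 + 0.0576 + 0.0361 = 0.2138
O = 0.1708 / √(0.1708 × 0.2138) = 0.1708 / 0.19109 = 0.8938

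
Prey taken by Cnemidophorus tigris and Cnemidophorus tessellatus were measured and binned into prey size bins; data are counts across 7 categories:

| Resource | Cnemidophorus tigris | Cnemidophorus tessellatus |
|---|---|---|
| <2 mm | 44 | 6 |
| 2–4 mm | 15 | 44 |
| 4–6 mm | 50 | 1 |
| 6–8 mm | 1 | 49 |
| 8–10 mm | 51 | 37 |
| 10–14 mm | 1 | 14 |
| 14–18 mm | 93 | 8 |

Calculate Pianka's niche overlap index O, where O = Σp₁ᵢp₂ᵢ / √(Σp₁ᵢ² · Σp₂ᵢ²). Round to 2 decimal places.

Proportions for Cnemidophorus tigris (n=255): 44/255=0.1725, 15/255=0.0588, 50/255=0.1961, 1/255=0.0039, 51/255=0.2000, 1/255=0.0039, 93/255=0.3647
Proportions for Cnemidophorus tessellatus (n=159): 6/159=0.0377, 44/159=0.2767, 1/159=0.0063, 49/159=0.3082, 37/159=0.2327, 14/159=0.0881, 8/159=0.0503
Σ p₁ᵢp₂ᵢ = 0.006503 + 0.016270 + 0.001235 + 0.001202 + 0.046540 + 0.000344 + 0.018344 = 0.090438
Σp_1ᵢ² = 0.1725² + 0.0588² + 0.1961² + 0.0039² + 0.2000² + 0.0039² + 0.3647² = 0.029756 + 0.003457 + 0.038455 + 0.000015 + 0.040000 + 0.000015 + 0.133006 = 0.244704
Σp_2ᵢ² = 0.0377² + 0.2767² + 0.0063² + 0.3082² + 0.2327² + 0.0881² + 0.0503² = 0.001421 + 0.076563 + 0.000040 + 0.094987 + 0.054149 + 0.007762 + 0.002530 = 0.237452
O = 0.090438 / √(0.244704 × 0.237452) = 0.090438 / 0.2410507 = 0.3752

0.38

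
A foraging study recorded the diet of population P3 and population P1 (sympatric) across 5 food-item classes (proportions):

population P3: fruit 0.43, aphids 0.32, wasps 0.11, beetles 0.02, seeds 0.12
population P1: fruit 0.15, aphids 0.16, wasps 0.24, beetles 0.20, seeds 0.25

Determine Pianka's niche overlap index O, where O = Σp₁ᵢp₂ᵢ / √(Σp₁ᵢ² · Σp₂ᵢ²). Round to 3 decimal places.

Σ p₁ᵢp₂ᵢ = 0.0645 + 0.0512 + 0.0264 + 0.0040 + 0.0300 = 0.1761
Σp_1ᵢ² = 0.43² + 0.32² + 0.11² + 0.02² + 0.12² = 0.1849 + 0.1024 + 0.0121 + 0.0004 + 0.0144 = 0.3142
Σp_2ᵢ² = 0.15² + 0.16² + 0.24² + 0.20² + 0.25² = 0.0225 + 0.0256 + 0.0576 + 0.0400 + 0.0625 = 0.2082
O = 0.1761 / √(0.3142 × 0.2082) = 0.1761 / 0.255766 = 0.68852

0.689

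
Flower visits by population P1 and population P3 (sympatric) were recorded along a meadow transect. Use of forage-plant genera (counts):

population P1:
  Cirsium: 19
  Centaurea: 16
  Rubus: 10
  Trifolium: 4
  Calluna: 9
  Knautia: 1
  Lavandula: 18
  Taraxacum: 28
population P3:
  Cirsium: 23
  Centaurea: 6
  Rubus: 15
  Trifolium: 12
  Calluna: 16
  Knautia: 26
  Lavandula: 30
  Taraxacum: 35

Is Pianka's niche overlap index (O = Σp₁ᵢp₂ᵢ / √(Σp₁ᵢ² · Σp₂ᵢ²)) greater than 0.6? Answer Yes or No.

Yes

Proportions for population P1 (n=105): 19/105=0.1810, 16/105=0.1524, 10/105=0.0952, 4/105=0.0381, 9/105=0.0857, 1/105=0.0095, 18/105=0.1714, 28/105=0.2667
Proportions for population P3 (n=163): 23/163=0.1411, 6/163=0.0368, 15/163=0.0920, 12/163=0.0736, 16/163=0.0982, 26/163=0.1595, 30/163=0.1840, 35/163=0.2147
Σ p₁ᵢp₂ᵢ = 0.025539 + 0.005608 + 0.008758 + 0.002804 + 0.008416 + 0.001515 + 0.031538 + 0.057260 = 0.141438
Σp_1ᵢ² = 0.1810² + 0.1524² + 0.0952² + 0.0381² + 0.0857² + 0.0095² + 0.1714² + 0.2667² = 0.032761 + 0.023226 + 0.009063 + 0.001452 + 0.007344 + 0.000090 + 0.029378 + 0.071129 = 0.174443
Σp_2ᵢ² = 0.1411² + 0.0368² + 0.0920² + 0.0736² + 0.0982² + 0.1595² + 0.1840² + 0.2147² = 0.019909 + 0.001354 + 0.008464 + 0.005417 + 0.009643 + 0.025440 + 0.033856 + 0.046096 = 0.150179
O = 0.141438 / √(0.174443 × 0.150179) = 0.141438 / 0.1618570 = 0.8738
O = 0.8738 > 0.6 → Yes.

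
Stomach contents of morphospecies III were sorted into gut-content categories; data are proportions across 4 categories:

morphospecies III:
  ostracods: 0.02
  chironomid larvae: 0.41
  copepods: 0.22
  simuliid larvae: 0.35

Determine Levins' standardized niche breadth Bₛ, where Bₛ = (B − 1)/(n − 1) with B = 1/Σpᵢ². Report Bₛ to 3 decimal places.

Σpᵢ² = 0.02² + 0.41² + 0.22² + 0.35² = 0.0004 + 0.1681 + 0.0484 + 0.1225 = 0.3394
B = 1 / 0.3394 = 2.94638
Bₛ = (B − 1)/(n − 1) = (2.94638 − 1)/(4 − 1) = 1.94638/3 = 0.64879

0.649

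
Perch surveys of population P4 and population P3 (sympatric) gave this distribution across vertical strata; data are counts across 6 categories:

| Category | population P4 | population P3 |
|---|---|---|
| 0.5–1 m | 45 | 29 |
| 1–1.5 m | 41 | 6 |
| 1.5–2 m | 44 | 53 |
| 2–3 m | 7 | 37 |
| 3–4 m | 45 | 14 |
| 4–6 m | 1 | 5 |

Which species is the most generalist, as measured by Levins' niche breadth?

Proportions for population P4 (n=183): 45/183=0.2459, 41/183=0.2240, 44/183=0.2404, 7/183=0.0383, 45/183=0.2459, 1/183=0.0055
Proportions for population P3 (n=144): 29/144=0.2014, 6/144=0.0417, 53/144=0.3681, 37/144=0.2569, 14/144=0.0972, 5/144=0.0347
Σp_P4ᵢ² = 0.2459² + 0.2240² + 0.2404² + 0.0383² + 0.2459² + 0.0055² = 0.060467 + 0.050176 + 0.057792 + 0.001467 + 0.060467 + 0.000030 = 0.230399
B_P4 = 1 / 0.230399 = 4.3403
Σp_P3ᵢ² = 0.2014² + 0.0417² + 0.3681² + 0.2569² + 0.0972² + 0.0347² = 0.040562 + 0.001739 + 0.135498 + 0.065998 + 0.009448 + 0.001204 = 0.254449
B_P3 = 1 / 0.254449 = 3.9301
Highest B → broadest niche (most generalist): population P4 (B = 4.34).

population P4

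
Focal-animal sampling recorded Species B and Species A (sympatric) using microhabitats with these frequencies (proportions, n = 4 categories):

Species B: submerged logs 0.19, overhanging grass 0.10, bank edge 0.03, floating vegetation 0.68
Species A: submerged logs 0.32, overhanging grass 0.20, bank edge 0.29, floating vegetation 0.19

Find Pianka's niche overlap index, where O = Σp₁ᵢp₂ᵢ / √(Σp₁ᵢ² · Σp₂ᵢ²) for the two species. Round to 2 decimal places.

Σ p₁ᵢp₂ᵢ = 0.0608 + 0.0200 + 0.0087 + 0.1292 = 0.2187
Σp_1ᵢ² = 0.19² + 0.10² + 0.03² + 0.68² = 0.0361 + 0.0100 + 0.0009 + 0.4624 = 0.5094
Σp_2ᵢ² = 0.32² + 0.20² + 0.29² + 0.19² = 0.1024 + 0.0400 + 0.0841 + 0.0361 = 0.2626
O = 0.2187 / √(0.5094 × 0.2626) = 0.2187 / 0.36574 = 0.5980

0.60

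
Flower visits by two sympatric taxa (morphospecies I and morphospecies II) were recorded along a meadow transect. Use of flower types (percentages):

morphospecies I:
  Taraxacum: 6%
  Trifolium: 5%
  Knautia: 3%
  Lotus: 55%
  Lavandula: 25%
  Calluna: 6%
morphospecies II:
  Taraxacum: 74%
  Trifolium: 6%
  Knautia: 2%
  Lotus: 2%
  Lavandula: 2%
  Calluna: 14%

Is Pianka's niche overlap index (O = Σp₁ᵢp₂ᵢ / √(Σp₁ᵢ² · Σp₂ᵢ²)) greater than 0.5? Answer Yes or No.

No

Convert percentages to proportions (divide by 100).
Σ p₁ᵢp₂ᵢ = 0.0444 + 0.0030 + 0.0006 + 0.0110 + 0.0050 + 0.0084 = 0.0724
Σp_1ᵢ² = 0.06² + 0.05² + 0.03² + 0.55² + 0.25² + 0.06² = 0.0036 + 0.0025 + 0.0009 + 0.3025 + 0.0625 + 0.0036 = 0.3756
Σp_2ᵢ² = 0.74² + 0.06² + 0.02² + 0.02² + 0.02² + 0.14² = 0.5476 + 0.0036 + 0.0004 + 0.0004 + 0.0004 + 0.0196 = 0.5720
O = 0.0724 / √(0.3756 × 0.5720) = 0.0724 / 0.46351 = 0.1562
O = 0.1562 < 0.5 → No.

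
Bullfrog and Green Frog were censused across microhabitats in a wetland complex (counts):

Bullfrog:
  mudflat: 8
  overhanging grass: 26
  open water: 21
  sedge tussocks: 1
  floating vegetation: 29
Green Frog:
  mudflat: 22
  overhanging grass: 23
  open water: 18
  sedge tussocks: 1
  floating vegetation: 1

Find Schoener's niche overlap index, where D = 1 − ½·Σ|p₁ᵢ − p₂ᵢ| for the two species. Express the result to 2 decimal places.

Proportions for Bullfrog (n=85): 8/85=0.0941, 26/85=0.3059, 21/85=0.2471, 1/85=0.0118, 29/85=0.3412
Proportions for Green Frog (n=65): 22/65=0.3385, 23/65=0.3538, 18/65=0.2769, 1/65=0.0154, 1/65=0.0154
Σ|p₁ᵢ − p₂ᵢ| = 0.2444 + 0.0479 + 0.0298 + 0.0036 + 0.3258 = 0.6515
D = 1 − ½ × 0.6515 = 1 − 0.32575 = 0.67425

0.67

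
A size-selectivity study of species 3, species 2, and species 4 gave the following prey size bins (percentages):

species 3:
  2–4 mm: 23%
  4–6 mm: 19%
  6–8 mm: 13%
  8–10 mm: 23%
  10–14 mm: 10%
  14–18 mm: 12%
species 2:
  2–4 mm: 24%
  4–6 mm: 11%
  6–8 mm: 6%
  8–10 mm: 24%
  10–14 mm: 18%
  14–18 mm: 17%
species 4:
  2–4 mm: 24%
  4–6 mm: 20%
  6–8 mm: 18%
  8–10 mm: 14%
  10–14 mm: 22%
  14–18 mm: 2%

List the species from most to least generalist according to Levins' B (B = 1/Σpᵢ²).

species 3 > species 2 > species 4

Convert percentages to proportions (divide by 100).
Σp_3ᵢ² = 0.23² + 0.19² + 0.13² + 0.23² + 0.10² + 0.12² = 0.0529 + 0.0361 + 0.0169 + 0.0529 + 0.0100 + 0.0144 = 0.1832
B_3 = 1 / 0.1832 = 5.4585
Σp_2ᵢ² = 0.24² + 0.11² + 0.06² + 0.24² + 0.18² + 0.17² = 0.0576 + 0.0121 + 0.0036 + 0.0576 + 0.0324 + 0.0289 = 0.1922
B_2 = 1 / 0.1922 = 5.2029
Σp_4ᵢ² = 0.24² + 0.20² + 0.18² + 0.14² + 0.22² + 0.02² = 0.0576 + 0.0400 + 0.0324 + 0.0196 + 0.0484 + 0.0004 = 0.1984
B_4 = 1 / 0.1984 = 5.0403
Ranking by B (broadest → narrowest): species 3 (5.46) > species 2 (5.20) > species 4 (5.04)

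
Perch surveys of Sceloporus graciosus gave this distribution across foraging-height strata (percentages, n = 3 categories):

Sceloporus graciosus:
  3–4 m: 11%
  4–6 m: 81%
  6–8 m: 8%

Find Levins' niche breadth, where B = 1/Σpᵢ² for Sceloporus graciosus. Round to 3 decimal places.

1.482

Convert percentages to proportions (divide by 100).
Σpᵢ² = 0.11² + 0.81² + 0.08² = 0.0121 + 0.6561 + 0.0064 = 0.6746
B = 1 / 0.6746 = 1.48236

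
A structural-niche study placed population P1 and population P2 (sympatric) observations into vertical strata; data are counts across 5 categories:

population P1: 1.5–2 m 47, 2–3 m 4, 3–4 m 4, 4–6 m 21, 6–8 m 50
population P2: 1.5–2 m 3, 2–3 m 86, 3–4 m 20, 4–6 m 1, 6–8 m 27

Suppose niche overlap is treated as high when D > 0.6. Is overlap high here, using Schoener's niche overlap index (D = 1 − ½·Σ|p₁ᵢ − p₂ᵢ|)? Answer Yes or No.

No

Proportions for population P1 (n=126): 47/126=0.3730, 4/126=0.0317, 4/126=0.0317, 21/126=0.1667, 50/126=0.3968
Proportions for population P2 (n=137): 3/137=0.0219, 86/137=0.6277, 20/137=0.1460, 1/137=0.0073, 27/137=0.1971
Σ|p₁ᵢ − p₂ᵢ| = 0.3511 + 0.5960 + 0.1143 + 0.1594 + 0.1997 = 1.4205
D = 1 − ½ × 1.4205 = 1 − 0.71025 = 0.28975
D = 0.28975 < 0.6 → No.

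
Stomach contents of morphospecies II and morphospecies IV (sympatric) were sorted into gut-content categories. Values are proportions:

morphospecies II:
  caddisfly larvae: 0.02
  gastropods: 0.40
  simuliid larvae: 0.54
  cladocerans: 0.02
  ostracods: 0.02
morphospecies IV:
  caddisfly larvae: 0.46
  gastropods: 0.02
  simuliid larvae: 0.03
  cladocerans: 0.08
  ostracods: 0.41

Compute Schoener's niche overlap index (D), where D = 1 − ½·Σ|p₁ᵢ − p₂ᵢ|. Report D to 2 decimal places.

Σ|p₁ᵢ − p₂ᵢ| = 0.44 + 0.38 + 0.51 + 0.06 + 0.39 = 1.78
D = 1 − ½ × 1.78 = 1 − 0.890 = 0.1100

0.11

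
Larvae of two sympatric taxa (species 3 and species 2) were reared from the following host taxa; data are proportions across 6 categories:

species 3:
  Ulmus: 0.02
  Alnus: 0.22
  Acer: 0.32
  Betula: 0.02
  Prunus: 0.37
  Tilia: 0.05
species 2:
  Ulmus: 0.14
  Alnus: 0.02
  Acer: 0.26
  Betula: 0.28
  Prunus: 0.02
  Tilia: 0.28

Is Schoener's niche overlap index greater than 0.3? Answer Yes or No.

Yes

Σ|p₁ᵢ − p₂ᵢ| = 0.12 + 0.20 + 0.06 + 0.26 + 0.35 + 0.23 = 1.22
D = 1 − ½ × 1.22 = 1 − 0.610 = 0.3900
D = 0.3900 > 0.3 → Yes.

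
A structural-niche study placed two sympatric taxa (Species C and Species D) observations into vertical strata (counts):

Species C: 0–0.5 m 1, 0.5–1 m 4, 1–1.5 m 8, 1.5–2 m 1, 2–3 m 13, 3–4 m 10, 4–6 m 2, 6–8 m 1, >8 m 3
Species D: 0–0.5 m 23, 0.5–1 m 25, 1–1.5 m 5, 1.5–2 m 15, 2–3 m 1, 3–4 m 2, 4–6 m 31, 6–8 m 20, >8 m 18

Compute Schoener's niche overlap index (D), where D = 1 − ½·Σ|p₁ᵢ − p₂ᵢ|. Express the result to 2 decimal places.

0.34

Proportions for Species C (n=43): 1/43=0.0233, 4/43=0.0930, 8/43=0.1860, 1/43=0.0233, 13/43=0.3023, 10/43=0.2326, 2/43=0.0465, 1/43=0.0233, 3/43=0.0698
Proportions for Species D (n=140): 23/140=0.1643, 25/140=0.1786, 5/140=0.0357, 15/140=0.1071, 1/140=0.0071, 2/140=0.0143, 31/140=0.2214, 20/140=0.1429, 18/140=0.1286
Σ|p₁ᵢ − p₂ᵢ| = 0.1410 + 0.0856 + 0.1503 + 0.0838 + 0.2952 + 0.2183 + 0.1749 + 0.1196 + 0.0588 = 1.3275
D = 1 − ½ × 1.3275 = 1 − 0.66375 = 0.33625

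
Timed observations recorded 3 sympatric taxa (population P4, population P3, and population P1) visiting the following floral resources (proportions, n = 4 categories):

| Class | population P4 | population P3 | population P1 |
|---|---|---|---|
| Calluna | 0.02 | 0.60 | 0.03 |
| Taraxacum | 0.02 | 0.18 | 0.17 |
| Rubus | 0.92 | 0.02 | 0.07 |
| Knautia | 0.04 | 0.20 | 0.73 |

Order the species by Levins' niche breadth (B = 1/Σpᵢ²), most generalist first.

population P3 > population P1 > population P4

Σp_P4ᵢ² = 0.02² + 0.02² + 0.92² + 0.04² = 0.0004 + 0.0004 + 0.8464 + 0.0016 = 0.8488
B_P4 = 1 / 0.8488 = 1.1781
Σp_P3ᵢ² = 0.60² + 0.18² + 0.02² + 0.20² = 0.3600 + 0.0324 + 0.0004 + 0.0400 = 0.4328
B_P3 = 1 / 0.4328 = 2.3105
Σp_P1ᵢ² = 0.03² + 0.17² + 0.07² + 0.73² = 0.0009 + 0.0289 + 0.0049 + 0.5329 = 0.5676
B_P1 = 1 / 0.5676 = 1.7618
Ranking by B (broadest → narrowest): population P3 (2.31) > population P1 (1.76) > population P4 (1.18)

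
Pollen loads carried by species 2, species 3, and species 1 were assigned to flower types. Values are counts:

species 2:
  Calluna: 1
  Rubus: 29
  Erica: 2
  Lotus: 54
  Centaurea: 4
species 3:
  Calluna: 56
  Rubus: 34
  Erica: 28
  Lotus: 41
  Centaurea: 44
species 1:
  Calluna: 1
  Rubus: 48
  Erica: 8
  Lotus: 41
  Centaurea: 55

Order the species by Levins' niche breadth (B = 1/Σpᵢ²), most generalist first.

Proportions for species 2 (n=90): 1/90=0.0111, 29/90=0.3222, 2/90=0.0222, 54/90=0.6000, 4/90=0.0444
Proportions for species 3 (n=203): 56/203=0.2759, 34/203=0.1675, 28/203=0.1379, 41/203=0.2020, 44/203=0.2167
Proportions for species 1 (n=153): 1/153=0.0065, 48/153=0.3137, 8/153=0.0523, 41/153=0.2680, 55/153=0.3595
Σp_2ᵢ² = 0.0111² + 0.3222² + 0.0222² + 0.6000² + 0.0444² = 0.000123 + 0.103813 + 0.000493 + 0.360000 + 0.001971 = 0.466400
B_2 = 1 / 0.466400 = 2.1441
Σp_3ᵢ² = 0.2759² + 0.1675² + 0.1379² + 0.2020² + 0.2167² = 0.076121 + 0.028056 + 0.019016 + 0.040804 + 0.046959 = 0.210956
B_3 = 1 / 0.210956 = 4.7403
Σp_1ᵢ² = 0.0065² + 0.3137² + 0.0523² + 0.2680² + 0.3595² = 0.000042 + 0.098408 + 0.002735 + 0.071824 + 0.129240 = 0.302249
B_1 = 1 / 0.302249 = 3.3085
Ranking by B (broadest → narrowest): species 3 (4.74) > species 1 (3.31) > species 2 (2.14)

species 3 > species 1 > species 2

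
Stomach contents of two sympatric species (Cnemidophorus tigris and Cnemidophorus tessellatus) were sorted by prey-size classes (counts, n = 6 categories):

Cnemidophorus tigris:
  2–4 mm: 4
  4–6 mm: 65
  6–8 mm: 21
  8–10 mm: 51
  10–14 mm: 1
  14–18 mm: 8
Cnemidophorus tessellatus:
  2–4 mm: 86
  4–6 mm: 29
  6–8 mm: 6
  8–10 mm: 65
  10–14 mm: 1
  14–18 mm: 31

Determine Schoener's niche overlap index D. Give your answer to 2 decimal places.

Proportions for Cnemidophorus tigris (n=150): 4/150=0.0267, 65/150=0.4333, 21/150=0.1400, 51/150=0.3400, 1/150=0.0067, 8/150=0.0533
Proportions for Cnemidophorus tessellatus (n=218): 86/218=0.3945, 29/218=0.1330, 6/218=0.0275, 65/218=0.2982, 1/218=0.0046, 31/218=0.1422
Σ|p₁ᵢ − p₂ᵢ| = 0.3678 + 0.3003 + 0.1125 + 0.0418 + 0.0021 + 0.0889 = 0.9134
D = 1 − ½ × 0.9134 = 1 − 0.45670 = 0.54330

0.54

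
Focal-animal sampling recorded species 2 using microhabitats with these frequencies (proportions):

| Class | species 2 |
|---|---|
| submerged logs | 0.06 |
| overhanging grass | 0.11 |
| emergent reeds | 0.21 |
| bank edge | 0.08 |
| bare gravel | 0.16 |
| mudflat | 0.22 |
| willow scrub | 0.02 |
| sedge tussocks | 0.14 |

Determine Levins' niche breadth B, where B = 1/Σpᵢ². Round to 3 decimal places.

Σpᵢ² = 0.06² + 0.11² + 0.21² + 0.08² + 0.16² + 0.22² + 0.02² + 0.14² = 0.0036 + 0.0121 + 0.0441 + 0.0064 + 0.0256 + 0.0484 + 0.0004 + 0.0196 = 0.1602
B = 1 / 0.1602 = 6.24220

6.242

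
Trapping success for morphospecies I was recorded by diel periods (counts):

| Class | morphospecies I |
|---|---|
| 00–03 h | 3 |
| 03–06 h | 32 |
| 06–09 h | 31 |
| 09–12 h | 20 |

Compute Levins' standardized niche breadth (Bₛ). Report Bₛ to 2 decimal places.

Proportions for morphospecies I (n=86): 3/86=0.0349, 32/86=0.3721, 31/86=0.3605, 20/86=0.2326
Σpᵢ² = 0.0349² + 0.3721² + 0.3605² + 0.2326² = 0.001218 + 0.138458 + 0.129960 + 0.054103 = 0.323739
B = 1 / 0.323739 = 3.0889
Bₛ = (B − 1)/(n − 1) = (3.0889 − 1)/(4 − 1) = 2.0889/3 = 0.6963

0.70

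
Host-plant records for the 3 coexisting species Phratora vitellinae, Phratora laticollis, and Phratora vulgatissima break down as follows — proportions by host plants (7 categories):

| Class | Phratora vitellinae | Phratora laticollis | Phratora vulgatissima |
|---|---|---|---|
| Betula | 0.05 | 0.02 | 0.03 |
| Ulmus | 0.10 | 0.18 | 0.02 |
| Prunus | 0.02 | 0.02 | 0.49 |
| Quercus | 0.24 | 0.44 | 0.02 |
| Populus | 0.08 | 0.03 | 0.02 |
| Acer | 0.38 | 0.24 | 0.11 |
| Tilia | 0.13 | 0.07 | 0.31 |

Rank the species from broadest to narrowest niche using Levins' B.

Σp_viteᵢ² = 0.05² + 0.10² + 0.02² + 0.24² + 0.08² + 0.38² + 0.13² = 0.0025 + 0.0100 + 0.0004 + 0.0576 + 0.0064 + 0.1444 + 0.0169 = 0.2382
B_vite = 1 / 0.2382 = 4.1982
Σp_latiᵢ² = 0.02² + 0.18² + 0.02² + 0.44² + 0.03² + 0.24² + 0.07² = 0.0004 + 0.0324 + 0.0004 + 0.1936 + 0.0009 + 0.0576 + 0.0049 = 0.2902
B_lati = 1 / 0.2902 = 3.4459
Σp_vulgᵢ² = 0.03² + 0.02² + 0.49² + 0.02² + 0.02² + 0.11² + 0.31² = 0.0009 + 0.0004 + 0.2401 + 0.0004 + 0.0004 + 0.0121 + 0.0961 = 0.3504
B_vulg = 1 / 0.3504 = 2.8539
Ranking by B (broadest → narrowest): Phratora vitellinae (4.20) > Phratora laticollis (3.45) > Phratora vulgatissima (2.85)

Phratora vitellinae > Phratora laticollis > Phratora vulgatissima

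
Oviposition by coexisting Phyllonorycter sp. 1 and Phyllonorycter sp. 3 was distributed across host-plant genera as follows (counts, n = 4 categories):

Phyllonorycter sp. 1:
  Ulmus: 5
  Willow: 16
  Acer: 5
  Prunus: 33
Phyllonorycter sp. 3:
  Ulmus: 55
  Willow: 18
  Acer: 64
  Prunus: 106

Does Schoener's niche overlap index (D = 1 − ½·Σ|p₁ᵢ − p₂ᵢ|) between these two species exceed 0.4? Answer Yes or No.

Proportions for Phyllonorycter sp. 1 (n=59): 5/59=0.0847, 16/59=0.2712, 5/59=0.0847, 33/59=0.5593
Proportions for Phyllonorycter sp. 3 (n=243): 55/243=0.2263, 18/243=0.0741, 64/243=0.2634, 106/243=0.4362
Σ|p₁ᵢ − p₂ᵢ| = 0.1416 + 0.1971 + 0.1787 + 0.1231 = 0.6405
D = 1 − ½ × 0.6405 = 1 − 0.32025 = 0.67975
D = 0.67975 > 0.4 → Yes.

Yes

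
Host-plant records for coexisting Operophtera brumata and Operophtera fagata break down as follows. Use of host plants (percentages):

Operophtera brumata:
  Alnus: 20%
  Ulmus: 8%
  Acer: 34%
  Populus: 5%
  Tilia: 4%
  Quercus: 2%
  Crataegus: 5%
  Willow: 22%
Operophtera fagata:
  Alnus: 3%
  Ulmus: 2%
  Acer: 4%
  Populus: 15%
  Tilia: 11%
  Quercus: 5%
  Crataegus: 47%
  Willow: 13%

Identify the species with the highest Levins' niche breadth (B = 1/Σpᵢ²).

Operophtera brumata

Convert percentages to proportions (divide by 100).
Σp_brumᵢ² = 0.20² + 0.08² + 0.34² + 0.05² + 0.04² + 0.02² + 0.05² + 0.22² = 0.0400 + 0.0064 + 0.1156 + 0.0025 + 0.0016 + 0.0004 + 0.0025 + 0.0484 = 0.2174
B_brum = 1 / 0.2174 = 4.5998
Σp_fagaᵢ² = 0.03² + 0.02² + 0.04² + 0.15² + 0.11² + 0.05² + 0.47² + 0.13² = 0.0009 + 0.0004 + 0.0016 + 0.0225 + 0.0121 + 0.0025 + 0.2209 + 0.0169 = 0.2778
B_faga = 1 / 0.2778 = 3.5997
Highest B → broadest niche (most generalist): Operophtera brumata (B = 4.60).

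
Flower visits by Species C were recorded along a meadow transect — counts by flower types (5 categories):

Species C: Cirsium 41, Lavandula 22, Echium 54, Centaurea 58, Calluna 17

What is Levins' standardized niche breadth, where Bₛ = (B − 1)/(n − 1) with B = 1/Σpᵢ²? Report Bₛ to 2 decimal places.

Proportions for Species C (n=192): 41/192=0.2135, 22/192=0.1146, 54/192=0.2813, 58/192=0.3021, 17/192=0.0885
Σpᵢ² = 0.2135² + 0.1146² + 0.2813² + 0.3021² + 0.0885² = 0.045582 + 0.013133 + 0.079130 + 0.091264 + 0.007832 = 0.236941
B = 1 / 0.236941 = 4.2205
Bₛ = (B − 1)/(n − 1) = (4.2205 − 1)/(5 − 1) = 3.2205/4 = 0.8051

0.81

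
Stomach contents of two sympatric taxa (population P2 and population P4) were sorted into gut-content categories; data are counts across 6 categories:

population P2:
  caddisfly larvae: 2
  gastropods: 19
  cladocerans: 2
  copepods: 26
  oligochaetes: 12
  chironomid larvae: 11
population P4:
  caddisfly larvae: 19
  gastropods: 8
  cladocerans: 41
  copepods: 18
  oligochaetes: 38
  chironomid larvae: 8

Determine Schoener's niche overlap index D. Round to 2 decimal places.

0.48

Proportions for population P2 (n=72): 2/72=0.0278, 19/72=0.2639, 2/72=0.0278, 26/72=0.3611, 12/72=0.1667, 11/72=0.1528
Proportions for population P4 (n=132): 19/132=0.1439, 8/132=0.0606, 41/132=0.3106, 18/132=0.1364, 38/132=0.2879, 8/132=0.0606
Σ|p₁ᵢ − p₂ᵢ| = 0.1161 + 0.2033 + 0.2828 + 0.2247 + 0.1212 + 0.0922 = 1.0403
D = 1 − ½ × 1.0403 = 1 − 0.52015 = 0.47985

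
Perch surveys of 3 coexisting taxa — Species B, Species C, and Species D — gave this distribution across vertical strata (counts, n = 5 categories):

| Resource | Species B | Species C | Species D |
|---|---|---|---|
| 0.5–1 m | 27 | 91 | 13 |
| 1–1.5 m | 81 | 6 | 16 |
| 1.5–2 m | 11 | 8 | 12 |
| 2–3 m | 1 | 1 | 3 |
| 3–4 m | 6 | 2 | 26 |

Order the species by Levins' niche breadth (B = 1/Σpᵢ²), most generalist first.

Proportions for Species B (n=126): 27/126=0.2143, 81/126=0.6429, 11/126=0.0873, 1/126=0.0079, 6/126=0.0476
Proportions for Species C (n=108): 91/108=0.8426, 6/108=0.0556, 8/108=0.0741, 1/108=0.0093, 2/108=0.0185
Proportions for Species D (n=70): 13/70=0.1857, 16/70=0.2286, 12/70=0.1714, 3/70=0.0429, 26/70=0.3714
Σp_Bᵢ² = 0.2143² + 0.6429² + 0.0873² + 0.0079² + 0.0476² = 0.045924 + 0.413320 + 0.007621 + 0.000062 + 0.002266 = 0.469193
B_B = 1 / 0.469193 = 2.1313
Σp_Cᵢ² = 0.8426² + 0.0556² + 0.0741² + 0.0093² + 0.0185² = 0.709975 + 0.003091 + 0.005491 + 0.000086 + 0.000342 = 0.718985
B_C = 1 / 0.718985 = 1.3908
Σp_Dᵢ² = 0.1857² + 0.2286² + 0.1714² + 0.0429² + 0.3714² = 0.034484 + 0.052258 + 0.029378 + 0.001840 + 0.137938 = 0.255898
B_D = 1 / 0.255898 = 3.9078
Ranking by B (broadest → narrowest): Species D (3.91) > Species B (2.13) > Species C (1.39)

Species D > Species B > Species C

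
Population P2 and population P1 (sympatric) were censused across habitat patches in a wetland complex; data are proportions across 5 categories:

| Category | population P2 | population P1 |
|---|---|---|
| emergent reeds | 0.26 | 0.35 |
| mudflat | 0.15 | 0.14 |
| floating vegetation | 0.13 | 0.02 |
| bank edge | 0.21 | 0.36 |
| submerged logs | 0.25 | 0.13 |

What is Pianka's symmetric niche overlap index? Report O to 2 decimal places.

Σ p₁ᵢp₂ᵢ = 0.0910 + 0.0210 + 0.0026 + 0.0756 + 0.0325 = 0.2227
Σp_1ᵢ² = 0.26² + 0.15² + 0.13² + 0.21² + 0.25² = 0.0676 + 0.0225 + 0.0169 + 0.0441 + 0.0625 = 0.2136
Σp_2ᵢ² = 0.35² + 0.14² + 0.02² + 0.36² + 0.13² = 0.1225 + 0.0196 + 0.0004 + 0.1296 + 0.0169 = 0.2890
O = 0.2227 / √(0.2136 × 0.2890) = 0.2227 / 0.24846 = 0.8963

0.90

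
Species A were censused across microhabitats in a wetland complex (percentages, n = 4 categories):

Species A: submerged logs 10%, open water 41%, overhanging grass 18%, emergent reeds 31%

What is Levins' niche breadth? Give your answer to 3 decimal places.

Convert percentages to proportions (divide by 100).
Σpᵢ² = 0.10² + 0.41² + 0.18² + 0.31² = 0.0100 + 0.1681 + 0.0324 + 0.0961 = 0.3066
B = 1 / 0.3066 = 3.26158

3.262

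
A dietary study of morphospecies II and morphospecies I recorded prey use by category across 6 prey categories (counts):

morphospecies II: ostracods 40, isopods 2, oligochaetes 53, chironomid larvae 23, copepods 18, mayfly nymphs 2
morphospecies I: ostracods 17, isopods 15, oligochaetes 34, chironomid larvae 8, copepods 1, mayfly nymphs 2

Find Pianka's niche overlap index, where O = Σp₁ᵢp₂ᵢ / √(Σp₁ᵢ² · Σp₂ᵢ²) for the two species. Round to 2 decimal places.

0.90

Proportions for morphospecies II (n=138): 40/138=0.2899, 2/138=0.0145, 53/138=0.3841, 23/138=0.1667, 18/138=0.1304, 2/138=0.0145
Proportions for morphospecies I (n=77): 17/77=0.2208, 15/77=0.1948, 34/77=0.4416, 8/77=0.1039, 1/77=0.0130, 2/77=0.0260
Σ p₁ᵢp₂ᵢ = 0.064010 + 0.002825 + 0.169619 + 0.017320 + 0.001695 + 0.000377 = 0.255846
Σp_1ᵢ² = 0.2899² + 0.0145² + 0.3841² + 0.1667² + 0.1304² + 0.0145² = 0.084042 + 0.000210 + 0.147533 + 0.027789 + 0.017004 + 0.000210 = 0.276788
Σp_2ᵢ² = 0.2208² + 0.1948² + 0.4416² + 0.1039² + 0.0130² + 0.0260² = 0.048753 + 0.037947 + 0.195011 + 0.010795 + 0.000169 + 0.000676 = 0.293351
O = 0.255846 / √(0.276788 × 0.293351) = 0.255846 / 0.2849492 = 0.8979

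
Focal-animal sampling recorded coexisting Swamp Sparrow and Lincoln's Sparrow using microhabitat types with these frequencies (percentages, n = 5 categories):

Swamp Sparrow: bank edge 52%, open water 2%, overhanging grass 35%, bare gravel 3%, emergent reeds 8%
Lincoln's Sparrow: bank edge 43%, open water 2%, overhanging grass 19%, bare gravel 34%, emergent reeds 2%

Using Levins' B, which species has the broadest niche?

Convert percentages to proportions (divide by 100).
Σp_Swamᵢ² = 0.52² + 0.02² + 0.35² + 0.03² + 0.08² = 0.2704 + 0.0004 + 0.1225 + 0.0009 + 0.0064 = 0.4006
B_Swam = 1 / 0.4006 = 2.4963
Σp_Lincᵢ² = 0.43² + 0.02² + 0.19² + 0.34² + 0.02² = 0.1849 + 0.0004 + 0.0361 + 0.1156 + 0.0004 = 0.3374
B_Linc = 1 / 0.3374 = 2.9638
Highest B → broadest niche (most generalist): Lincoln's Sparrow (B = 2.96).

Lincoln's Sparrow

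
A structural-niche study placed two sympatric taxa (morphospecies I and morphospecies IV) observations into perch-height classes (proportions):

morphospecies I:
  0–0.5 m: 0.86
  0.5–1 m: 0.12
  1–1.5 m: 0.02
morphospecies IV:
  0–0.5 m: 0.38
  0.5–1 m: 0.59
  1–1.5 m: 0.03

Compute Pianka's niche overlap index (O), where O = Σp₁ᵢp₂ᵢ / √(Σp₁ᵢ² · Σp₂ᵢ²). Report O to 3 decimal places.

Σ p₁ᵢp₂ᵢ = 0.3268 + 0.0708 + 0.0006 = 0.3982
Σp_1ᵢ² = 0.86² + 0.12² + 0.02² = 0.7396 + 0.0144 + 0.0004 = 0.7544
Σp_2ᵢ² = 0.38² + 0.59² + 0.03² = 0.1444 + 0.3481 + 0.0009 = 0.4934
O = 0.3982 / √(0.7544 × 0.4934) = 0.3982 / 0.610099 = 0.65268

0.653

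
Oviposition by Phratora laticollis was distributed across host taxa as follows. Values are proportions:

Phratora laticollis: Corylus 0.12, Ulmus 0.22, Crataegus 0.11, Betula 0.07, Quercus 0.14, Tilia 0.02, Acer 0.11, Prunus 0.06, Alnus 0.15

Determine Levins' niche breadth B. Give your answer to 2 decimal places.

7.25

Σpᵢ² = 0.12² + 0.22² + 0.11² + 0.07² + 0.14² + 0.02² + 0.11² + 0.06² + 0.15² = 0.0144 + 0.0484 + 0.0121 + 0.0049 + 0.0196 + 0.0004 + 0.0121 + 0.0036 + 0.0225 = 0.1380
B = 1 / 0.1380 = 7.2464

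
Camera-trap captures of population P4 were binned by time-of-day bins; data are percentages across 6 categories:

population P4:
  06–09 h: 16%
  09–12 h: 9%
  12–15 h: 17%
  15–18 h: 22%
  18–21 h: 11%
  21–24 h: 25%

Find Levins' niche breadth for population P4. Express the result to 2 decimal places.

Convert percentages to proportions (divide by 100).
Σpᵢ² = 0.16² + 0.09² + 0.17² + 0.22² + 0.11² + 0.25² = 0.0256 + 0.0081 + 0.0289 + 0.0484 + 0.0121 + 0.0625 = 0.1856
B = 1 / 0.1856 = 5.3879

5.39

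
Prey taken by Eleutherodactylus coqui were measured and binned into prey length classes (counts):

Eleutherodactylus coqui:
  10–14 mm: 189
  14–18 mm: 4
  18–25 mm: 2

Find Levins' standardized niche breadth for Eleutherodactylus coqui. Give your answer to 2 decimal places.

0.03

Proportions for Eleutherodactylus coqui (n=195): 189/195=0.9692, 4/195=0.0205, 2/195=0.0103
Σpᵢ² = 0.9692² + 0.0205² + 0.0103² = 0.939349 + 0.000420 + 0.000106 = 0.939875
B = 1 / 0.939875 = 1.0640
Bₛ = (B − 1)/(n − 1) = (1.0640 − 1)/(3 − 1) = 0.0640/2 = 0.0320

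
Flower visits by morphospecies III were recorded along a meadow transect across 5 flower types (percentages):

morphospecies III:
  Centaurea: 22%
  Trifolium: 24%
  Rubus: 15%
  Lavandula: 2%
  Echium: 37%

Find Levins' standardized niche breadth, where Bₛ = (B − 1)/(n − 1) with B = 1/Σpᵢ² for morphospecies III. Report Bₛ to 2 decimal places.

Convert percentages to proportions (divide by 100).
Σpᵢ² = 0.22² + 0.24² + 0.15² + 0.02² + 0.37² = 0.0484 + 0.0576 + 0.0225 + 0.0004 + 0.1369 = 0.2658
B = 1 / 0.2658 = 3.7622
Bₛ = (B − 1)/(n − 1) = (3.7622 − 1)/(5 − 1) = 2.7622/4 = 0.6906

0.69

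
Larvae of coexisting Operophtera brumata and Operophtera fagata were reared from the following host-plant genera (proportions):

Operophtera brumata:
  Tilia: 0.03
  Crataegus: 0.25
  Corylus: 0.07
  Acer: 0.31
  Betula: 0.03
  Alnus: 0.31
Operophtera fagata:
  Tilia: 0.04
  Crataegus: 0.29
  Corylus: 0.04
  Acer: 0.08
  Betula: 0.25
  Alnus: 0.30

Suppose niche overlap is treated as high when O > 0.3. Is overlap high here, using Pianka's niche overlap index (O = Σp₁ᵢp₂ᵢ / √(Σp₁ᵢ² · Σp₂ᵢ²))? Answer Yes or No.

Σ p₁ᵢp₂ᵢ = 0.0012 + 0.0725 + 0.0028 + 0.0248 + 0.0075 + 0.0930 = 0.2018
Σp_1ᵢ² = 0.03² + 0.25² + 0.07² + 0.31² + 0.03² + 0.31² = 0.0009 + 0.0625 + 0.0049 + 0.0961 + 0.0009 + 0.0961 = 0.2614
Σp_2ᵢ² = 0.04² + 0.29² + 0.04² + 0.08² + 0.25² + 0.30² = 0.0016 + 0.0841 + 0.0016 + 0.0064 + 0.0625 + 0.0900 = 0.2462
O = 0.2018 / √(0.2614 × 0.2462) = 0.2018 / 0.25369 = 0.7955
O = 0.7955 > 0.3 → Yes.

Yes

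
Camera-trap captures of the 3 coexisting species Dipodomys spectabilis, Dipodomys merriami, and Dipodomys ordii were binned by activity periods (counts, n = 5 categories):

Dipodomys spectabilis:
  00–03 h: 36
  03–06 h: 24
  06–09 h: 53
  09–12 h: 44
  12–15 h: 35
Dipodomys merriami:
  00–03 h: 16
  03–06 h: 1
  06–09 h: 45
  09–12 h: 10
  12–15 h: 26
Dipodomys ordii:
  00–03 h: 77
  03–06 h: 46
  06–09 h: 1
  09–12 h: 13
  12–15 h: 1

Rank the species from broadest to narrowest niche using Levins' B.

Dipodomys spectabilis > Dipodomys merriami > Dipodomys ordii

Proportions for Dipodomys spectabilis (n=192): 36/192=0.1875, 24/192=0.1250, 53/192=0.2760, 44/192=0.2292, 35/192=0.1823
Proportions for Dipodomys merriami (n=98): 16/98=0.1633, 1/98=0.0102, 45/98=0.4592, 10/98=0.1020, 26/98=0.2653
Proportions for Dipodomys ordii (n=138): 77/138=0.5580, 46/138=0.3333, 1/138=0.0072, 13/138=0.0942, 1/138=0.0072
Σp_specᵢ² = 0.1875² + 0.1250² + 0.2760² + 0.2292² + 0.1823² = 0.035156 + 0.015625 + 0.076176 + 0.052533 + 0.033233 = 0.212723
B_spec = 1 / 0.212723 = 4.7009
Σp_merrᵢ² = 0.1633² + 0.0102² + 0.4592² + 0.1020² + 0.2653² = 0.026667 + 0.000104 + 0.210865 + 0.010404 + 0.070384 = 0.318424
B_merr = 1 / 0.318424 = 3.1405
Σp_ordiᵢ² = 0.5580² + 0.3333² + 0.0072² + 0.0942² + 0.0072² = 0.311364 + 0.111089 + 0.000052 + 0.008874 + 0.000052 = 0.431431
B_ordi = 1 / 0.431431 = 2.3179
Ranking by B (broadest → narrowest): Dipodomys spectabilis (4.70) > Dipodomys merriami (3.14) > Dipodomys ordii (2.32)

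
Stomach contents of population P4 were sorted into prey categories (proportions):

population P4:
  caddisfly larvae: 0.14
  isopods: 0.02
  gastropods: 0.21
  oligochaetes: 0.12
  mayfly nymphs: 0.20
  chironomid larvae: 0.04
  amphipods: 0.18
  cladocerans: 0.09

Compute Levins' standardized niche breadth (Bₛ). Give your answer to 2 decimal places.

Σpᵢ² = 0.14² + 0.02² + 0.21² + 0.12² + 0.20² + 0.04² + 0.18² + 0.09² = 0.0196 + 0.0004 + 0.0441 + 0.0144 + 0.0400 + 0.0016 + 0.0324 + 0.0081 = 0.1606
B = 1 / 0.1606 = 6.2267
Bₛ = (B − 1)/(n − 1) = (6.2267 − 1)/(8 − 1) = 5.2267/7 = 0.7467

0.75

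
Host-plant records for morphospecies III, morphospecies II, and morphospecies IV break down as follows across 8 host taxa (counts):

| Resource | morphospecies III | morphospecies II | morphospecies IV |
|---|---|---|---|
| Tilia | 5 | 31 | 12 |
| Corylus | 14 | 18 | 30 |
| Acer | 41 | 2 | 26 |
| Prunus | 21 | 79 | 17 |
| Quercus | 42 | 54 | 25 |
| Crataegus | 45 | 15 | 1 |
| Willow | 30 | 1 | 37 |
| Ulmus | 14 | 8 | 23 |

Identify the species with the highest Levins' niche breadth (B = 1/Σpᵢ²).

Proportions for morphospecies III (n=212): 5/212=0.0236, 14/212=0.0660, 41/212=0.1934, 21/212=0.0991, 42/212=0.1981, 45/212=0.2123, 30/212=0.1415, 14/212=0.0660
Proportions for morphospecies II (n=208): 31/208=0.1490, 18/208=0.0865, 2/208=0.0096, 79/208=0.3798, 54/208=0.2596, 15/208=0.0721, 1/208=0.0048, 8/208=0.0385
Proportions for morphospecies IV (n=171): 12/171=0.0702, 30/171=0.1754, 26/171=0.1520, 17/171=0.0994, 25/171=0.1462, 1/171=0.0058, 37/171=0.2164, 23/171=0.1345
Σp_IIIᵢ² = 0.0236² + 0.0660² + 0.1934² + 0.0991² + 0.1981² + 0.2123² + 0.1415² + 0.0660² = 0.000557 + 0.004356 + 0.037404 + 0.009821 + 0.039244 + 0.045071 + 0.020022 + 0.004356 = 0.160831
B_III = 1 / 0.160831 = 6.2177
Σp_IIᵢ² = 0.1490² + 0.0865² + 0.0096² + 0.3798² + 0.2596² + 0.0721² + 0.0048² + 0.0385² = 0.022201 + 0.007482 + 0.000092 + 0.144248 + 0.067392 + 0.005198 + 0.000023 + 0.001482 = 0.248118
B_II = 1 / 0.248118 = 4.0303
Σp_IVᵢ² = 0.0702² + 0.1754² + 0.1520² + 0.0994² + 0.1462² + 0.0058² + 0.2164² + 0.1345² = 0.004928 + 0.030765 + 0.023104 + 0.009880 + 0.021374 + 0.000034 + 0.046829 + 0.018090 = 0.155004
B_IV = 1 / 0.155004 = 6.4514
Highest B → broadest niche (most generalist): morphospecies IV (B = 6.45).

morphospecies IV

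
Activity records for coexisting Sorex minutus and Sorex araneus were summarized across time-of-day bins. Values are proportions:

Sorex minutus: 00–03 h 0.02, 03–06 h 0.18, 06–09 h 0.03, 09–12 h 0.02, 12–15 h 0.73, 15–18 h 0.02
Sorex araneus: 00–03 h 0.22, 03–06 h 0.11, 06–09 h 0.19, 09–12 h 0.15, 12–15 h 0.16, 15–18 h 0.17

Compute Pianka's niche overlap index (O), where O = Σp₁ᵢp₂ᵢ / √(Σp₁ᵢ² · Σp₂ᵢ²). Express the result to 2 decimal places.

0.49

Σ p₁ᵢp₂ᵢ = 0.0044 + 0.0198 + 0.0057 + 0.0030 + 0.1168 + 0.0034 = 0.1531
Σp_1ᵢ² = 0.02² + 0.18² + 0.03² + 0.02² + 0.73² + 0.02² = 0.0004 + 0.0324 + 0.0009 + 0.0004 + 0.5329 + 0.0004 = 0.5674
Σp_2ᵢ² = 0.22² + 0.11² + 0.19² + 0.15² + 0.16² + 0.17² = 0.0484 + 0.0121 + 0.0361 + 0.0225 + 0.0256 + 0.0289 = 0.1736
O = 0.1531 / √(0.5674 × 0.1736) = 0.1531 / 0.31385 = 0.4878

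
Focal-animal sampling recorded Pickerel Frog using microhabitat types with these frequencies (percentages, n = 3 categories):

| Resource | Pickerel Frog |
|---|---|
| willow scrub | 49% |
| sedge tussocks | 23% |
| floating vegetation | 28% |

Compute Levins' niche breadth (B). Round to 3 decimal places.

2.693

Convert percentages to proportions (divide by 100).
Σpᵢ² = 0.49² + 0.23² + 0.28² = 0.2401 + 0.0529 + 0.0784 = 0.3714
B = 1 / 0.3714 = 2.69251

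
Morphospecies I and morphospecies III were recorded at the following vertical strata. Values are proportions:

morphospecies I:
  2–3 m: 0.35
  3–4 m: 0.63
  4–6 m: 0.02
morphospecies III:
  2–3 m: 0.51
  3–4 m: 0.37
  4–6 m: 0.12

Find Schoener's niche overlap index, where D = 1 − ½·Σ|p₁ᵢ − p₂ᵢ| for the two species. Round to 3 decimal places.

Σ|p₁ᵢ − p₂ᵢ| = 0.16 + 0.26 + 0.10 = 0.52
D = 1 − ½ × 0.52 = 1 − 0.260 = 0.74000

0.740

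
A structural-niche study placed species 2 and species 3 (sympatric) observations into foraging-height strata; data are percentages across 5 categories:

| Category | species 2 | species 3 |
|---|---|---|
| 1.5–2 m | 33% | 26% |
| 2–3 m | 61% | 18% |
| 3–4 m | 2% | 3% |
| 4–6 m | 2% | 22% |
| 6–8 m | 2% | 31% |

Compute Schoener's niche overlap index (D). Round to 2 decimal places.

Convert percentages to proportions (divide by 100).
Σ|p₁ᵢ − p₂ᵢ| = 0.07 + 0.43 + 0.01 + 0.20 + 0.29 = 1.00
D = 1 − ½ × 1.00 = 1 − 0.500 = 0.5000

0.50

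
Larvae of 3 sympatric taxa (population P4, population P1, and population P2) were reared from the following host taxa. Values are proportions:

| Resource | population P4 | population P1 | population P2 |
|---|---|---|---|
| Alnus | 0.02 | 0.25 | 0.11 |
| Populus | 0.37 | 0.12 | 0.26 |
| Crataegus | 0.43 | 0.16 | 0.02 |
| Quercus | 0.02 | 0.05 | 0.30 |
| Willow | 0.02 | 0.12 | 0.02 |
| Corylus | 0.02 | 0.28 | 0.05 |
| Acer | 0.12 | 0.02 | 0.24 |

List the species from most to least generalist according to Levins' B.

Σp_P4ᵢ² = 0.02² + 0.37² + 0.43² + 0.02² + 0.02² + 0.02² + 0.12² = 0.0004 + 0.1369 + 0.1849 + 0.0004 + 0.0004 + 0.0004 + 0.0144 = 0.3378
B_P4 = 1 / 0.3378 = 2.9603
Σp_P1ᵢ² = 0.25² + 0.12² + 0.16² + 0.05² + 0.12² + 0.28² + 0.02² = 0.0625 + 0.0144 + 0.0256 + 0.0025 + 0.0144 + 0.0784 + 0.0004 = 0.1982
B_P1 = 1 / 0.1982 = 5.0454
Σp_P2ᵢ² = 0.11² + 0.26² + 0.02² + 0.30² + 0.02² + 0.05² + 0.24² = 0.0121 + 0.0676 + 0.0004 + 0.0900 + 0.0004 + 0.0025 + 0.0576 = 0.2306
B_P2 = 1 / 0.2306 = 4.3365
Ranking by B (broadest → narrowest): population P1 (5.05) > population P2 (4.34) > population P4 (2.96)

population P1 > population P2 > population P4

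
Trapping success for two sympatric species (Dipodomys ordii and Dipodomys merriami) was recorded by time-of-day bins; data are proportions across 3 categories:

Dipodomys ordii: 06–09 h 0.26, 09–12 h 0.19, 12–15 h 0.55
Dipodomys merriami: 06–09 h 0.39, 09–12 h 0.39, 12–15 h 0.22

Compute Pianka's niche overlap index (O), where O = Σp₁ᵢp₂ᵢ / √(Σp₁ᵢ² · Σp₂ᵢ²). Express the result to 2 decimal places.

0.78

Σ p₁ᵢp₂ᵢ = 0.1014 + 0.0741 + 0.1210 = 0.2965
Σp_1ᵢ² = 0.26² + 0.19² + 0.55² = 0.0676 + 0.0361 + 0.3025 = 0.4062
Σp_2ᵢ² = 0.39² + 0.39² + 0.22² = 0.1521 + 0.1521 + 0.0484 = 0.3526
O = 0.2965 / √(0.4062 × 0.3526) = 0.2965 / 0.37845 = 0.7835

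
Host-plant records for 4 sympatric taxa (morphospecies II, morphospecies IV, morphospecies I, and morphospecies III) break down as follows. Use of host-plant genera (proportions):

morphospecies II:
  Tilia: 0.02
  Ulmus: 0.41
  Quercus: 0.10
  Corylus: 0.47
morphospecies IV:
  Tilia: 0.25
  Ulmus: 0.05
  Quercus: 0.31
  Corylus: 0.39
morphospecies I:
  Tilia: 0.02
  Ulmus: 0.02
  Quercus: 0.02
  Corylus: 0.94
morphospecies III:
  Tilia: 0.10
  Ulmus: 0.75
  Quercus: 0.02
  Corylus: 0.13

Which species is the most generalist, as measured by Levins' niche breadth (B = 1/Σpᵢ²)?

Σp_IIᵢ² = 0.02² + 0.41² + 0.10² + 0.47² = 0.0004 + 0.1681 + 0.0100 + 0.2209 = 0.3994
B_II = 1 / 0.3994 = 2.5038
Σp_IVᵢ² = 0.25² + 0.05² + 0.31² + 0.39² = 0.0625 + 0.0025 + 0.0961 + 0.1521 = 0.3132
B_IV = 1 / 0.3132 = 3.1928
Σp_Iᵢ² = 0.02² + 0.02² + 0.02² + 0.94² = 0.0004 + 0.0004 + 0.0004 + 0.8836 = 0.8848
B_I = 1 / 0.8848 = 1.1302
Σp_IIIᵢ² = 0.10² + 0.75² + 0.02² + 0.13² = 0.0100 + 0.5625 + 0.0004 + 0.0169 = 0.5898
B_III = 1 / 0.5898 = 1.6955
Highest B → broadest niche (most generalist): morphospecies IV (B = 3.19).

morphospecies IV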